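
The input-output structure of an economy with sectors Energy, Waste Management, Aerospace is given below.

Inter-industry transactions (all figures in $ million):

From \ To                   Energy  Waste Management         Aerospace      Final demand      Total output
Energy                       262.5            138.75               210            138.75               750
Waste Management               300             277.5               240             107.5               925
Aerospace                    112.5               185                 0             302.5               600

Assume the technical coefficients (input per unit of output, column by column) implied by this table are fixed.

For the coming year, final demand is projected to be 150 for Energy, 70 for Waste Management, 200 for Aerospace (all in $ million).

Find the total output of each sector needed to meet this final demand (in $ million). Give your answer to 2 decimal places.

Technical coefficients a_ij = z_ij / X_j:
  a_EE = 262.5/750 = 0.35, a_WE = 300/750 = 0.40, a_AE = 112.5/750 = 0.15
  a_EW = 138.75/925 = 0.15, a_WW = 277.5/925 = 0.30, a_AW = 185/925 = 0.20
  a_EA = 210/600 = 0.35, a_WA = 240/600 = 0.40, a_AA = 0/600 = 0.00
I − A =
  [   0.65    -0.15    -0.35]
  [  -0.40     0.70    -0.40]
  [  -0.15    -0.20     1.00]
Cofactors of I−A, C_ij = (−1)^(i+j)·(minor ij) (rows/columns in the sector order above):
  C_11 = (0.70)(1.00) − (-0.40)(-0.20) = 0.6200
  C_12 = −[(-0.40)(1.00) − (-0.40)(-0.15)] = 0.4600
  C_13 = (-0.40)(-0.20) − (0.70)(-0.15) = 0.1850
  C_21 = −[(-0.15)(1.00) − (-0.35)(-0.20)] = 0.2200
  C_22 = (0.65)(1.00) − (-0.35)(-0.15) = 0.5975
  C_23 = −[(0.65)(-0.20) − (-0.15)(-0.15)] = 0.1525
  C_31 = (-0.15)(-0.40) − (-0.35)(0.70) = 0.3050
  C_32 = −[(0.65)(-0.40) − (-0.35)(-0.40)] = 0.4000
  C_33 = (0.65)(0.70) − (-0.15)(-0.40) = 0.3950
det(I−A) = Σ_j (I−A)_1j·C_1j = (0.65)(0.6200) + (-0.15)(0.4600) + (-0.35)(0.1850) = 0.26925
adj(I−A) = Cᵀ =
  [ 0.6200   0.2200   0.3050]
  [ 0.4600   0.5975   0.4000]
  [ 0.1850   0.1525   0.3950]
(I − A)⁻¹ = adj(I−A) / det(I−A) ≈
  [   2.3027     0.8171     1.1328]
  [   1.7084     2.2191     1.4856]
  [   0.6871     0.5664     1.4670]
x = (I − A)⁻¹ d = adj(I−A)·d / det(I−A), with det(I−A) = 0.26925:
  x_E = (0.6200·150 + 0.2200·70 + 0.3050·200) / 0.26925 = 169.40 / 0.26925 ≈ 629.16
  x_W = (0.4600·150 + 0.5975·70 + 0.4000·200) / 0.26925 = 190.825 / 0.26925 ≈ 708.73
  x_A = (0.1850·150 + 0.1525·70 + 0.3950·200) / 0.26925 = 117.425 / 0.26925 ≈ 436.12

x_E = 629.16, x_W = 708.73, x_A = 436.12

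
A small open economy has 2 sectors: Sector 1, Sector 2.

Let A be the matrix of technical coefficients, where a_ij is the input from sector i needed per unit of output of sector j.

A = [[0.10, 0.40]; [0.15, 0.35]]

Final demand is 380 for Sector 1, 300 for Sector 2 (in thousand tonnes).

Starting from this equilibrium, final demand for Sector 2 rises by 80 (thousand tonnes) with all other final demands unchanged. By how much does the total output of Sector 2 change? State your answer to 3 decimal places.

I − A =
  [   0.90    -0.40]
  [  -0.15     0.65]
det(I−A) = (0.90)(0.65) − (-0.40)(-0.15) = 0.5250
adj(I−A) = [[0.65, 0.40], [0.15, 0.90]]
(I − A)⁻¹ = adj(I−A) / det(I−A) ≈
  [   1.2381     0.7619]
  [   0.2857     1.7143]
Δx = (I − A)⁻¹ Δd with Δd having +80 in the Sector 2 component and 0 elsewhere.
So Δx_2 = L_22 · (+80), where L_22 = adj(I−A)_22 / det(I−A) = 0.90 / 0.5250.
Δx_2 = 0.90 × (+80) / 0.5250 = 72.00 / 0.5250 ≈ 137.143.

Δx_2 = 137.143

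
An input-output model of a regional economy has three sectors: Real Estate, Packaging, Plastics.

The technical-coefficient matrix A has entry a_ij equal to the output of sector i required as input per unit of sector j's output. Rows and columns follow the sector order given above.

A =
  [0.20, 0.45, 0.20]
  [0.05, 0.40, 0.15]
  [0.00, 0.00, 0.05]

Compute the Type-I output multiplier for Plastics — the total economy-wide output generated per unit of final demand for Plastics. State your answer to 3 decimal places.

I − A =
  [   0.80    -0.45    -0.20]
  [  -0.05     0.60    -0.15]
  [   0.00     0.00     0.95]
Cofactors of I−A, C_ij = (−1)^(i+j)·(minor ij) (rows/columns in the sector order above):
  C_11 = (0.60)(0.95) − (-0.15)(0.00) = 0.5700
  C_12 = −[(-0.05)(0.95) − (-0.15)(0.00)] = 0.0475
  C_13 = (-0.05)(0.00) − (0.60)(0.00) = 0.0000
  C_21 = −[(-0.45)(0.95) − (-0.20)(0.00)] = 0.4275
  C_22 = (0.80)(0.95) − (-0.20)(0.00) = 0.7600
  C_23 = −[(0.80)(0.00) − (-0.45)(0.00)] = 0.0000
  C_31 = (-0.45)(-0.15) − (-0.20)(0.60) = 0.1875
  C_32 = −[(0.80)(-0.15) − (-0.20)(-0.05)] = 0.1300
  C_33 = (0.80)(0.60) − (-0.45)(-0.05) = 0.4575
det(I−A) = Σ_j (I−A)_1j·C_1j = (0.80)(0.5700) + (-0.45)(0.0475) + (-0.20)(0.0000) = 0.434625
adj(I−A) = Cᵀ =
  [ 0.5700   0.4275   0.1875]
  [ 0.0475   0.7600   0.1300]
  [ 0.0000   0.0000   0.4575]
(I − A)⁻¹ = adj(I−A) / det(I−A) ≈
  [   1.3115     0.9836     0.4314]
  [   0.1093     1.7486     0.2991]
  [   0.0000     0.0000     1.0526]
The output multiplier for sector j is the column-j sum of the Leontief inverse (I − A)⁻¹ = adj(I−A) / det(I−A).
Column 3 of adj(I−A): (0.1875, 0.1300, 0.4575); det(I−A) = 0.434625.
m_3 = (0.1875 + 0.1300 + 0.4575) / 0.434625 = 0.775 / 0.434625 ≈ 1.783.

m_3 = 1.783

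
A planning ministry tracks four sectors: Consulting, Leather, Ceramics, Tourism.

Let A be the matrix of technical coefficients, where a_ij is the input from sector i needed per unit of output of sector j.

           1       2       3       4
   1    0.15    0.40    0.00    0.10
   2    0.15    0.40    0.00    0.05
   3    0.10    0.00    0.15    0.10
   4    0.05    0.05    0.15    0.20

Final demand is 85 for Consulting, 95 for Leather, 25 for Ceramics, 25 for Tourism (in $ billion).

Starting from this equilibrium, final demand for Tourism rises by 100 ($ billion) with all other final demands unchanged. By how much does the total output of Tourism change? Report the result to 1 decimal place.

I − A =
  [   0.85    -0.40     0.00    -0.10]
  [  -0.15     0.60     0.00    -0.05]
  [  -0.10     0.00     0.85    -0.10]
  [  -0.05    -0.05    -0.15     0.80]
Compute the cofactors C_ij = (−1)^(i+j)·(3×3 minor ij) of I−A; the adjugate is their transpose:
adj(I−A) = Cᵀ =
  [ 0.396875   0.270250   0.012000   0.068000]
  [ 0.102625   0.559500   0.008625   0.048875]
  [ 0.051500   0.038750   0.353125   0.053000]
  [ 0.040875   0.059125   0.067500   0.382500]
det(I−A) = Σ_j (I−A)_1j·C_1j = (0.85)(0.396875) + (-0.40)(0.102625) + (0.00)(0.051500) + (-0.10)(0.040875) = 0.29220625
(I − A)⁻¹ = adj(I−A) / det(I−A) ≈
  [   1.3582     0.9249     0.0411     0.2327]
  [   0.3512     1.9147     0.0295     0.1673]
  [   0.1762     0.1326     1.2085     0.1814]
  [   0.1399     0.2023     0.2310     1.3090]
Δx = (I − A)⁻¹ Δd with Δd having +100 in the Tourism component and 0 elsewhere.
So Δx_4 = L_44 · (+100), where L_44 = adj(I−A)_44 / det(I−A) = 0.382500 / 0.29220625.
Δx_4 = 0.382500 × (+100) / 0.29220625 = 38.25 / 0.29220625 ≈ 130.9.

Δx_4 = 130.9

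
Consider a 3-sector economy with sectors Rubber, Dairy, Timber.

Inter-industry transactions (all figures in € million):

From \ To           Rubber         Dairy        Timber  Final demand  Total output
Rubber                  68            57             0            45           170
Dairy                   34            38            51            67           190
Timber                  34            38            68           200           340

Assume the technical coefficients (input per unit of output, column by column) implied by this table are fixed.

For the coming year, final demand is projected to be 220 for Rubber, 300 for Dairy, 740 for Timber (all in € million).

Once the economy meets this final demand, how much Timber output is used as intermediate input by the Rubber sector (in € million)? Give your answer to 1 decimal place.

Technical coefficients a_ij = z_ij / X_j:
  a_RR = 68/170 = 0.40, a_DR = 34/170 = 0.20, a_TR = 34/170 = 0.20
  a_RD = 57/190 = 0.30, a_DD = 38/190 = 0.20, a_TD = 38/190 = 0.20
  a_RT = 0/340 = 0.00, a_DT = 51/340 = 0.15, a_TT = 68/340 = 0.20
I − A =
  [   0.60    -0.30     0.00]
  [  -0.20     0.80    -0.15]
  [  -0.20    -0.20     0.80]
Cofactors of I−A, C_ij = (−1)^(i+j)·(minor ij) (rows/columns in the sector order above):
  C_11 = (0.80)(0.80) − (-0.15)(-0.20) = 0.6100
  C_12 = −[(-0.20)(0.80) − (-0.15)(-0.20)] = 0.1900
  C_13 = (-0.20)(-0.20) − (0.80)(-0.20) = 0.2000
  C_21 = −[(-0.30)(0.80) − (0.00)(-0.20)] = 0.2400
  C_22 = (0.60)(0.80) − (0.00)(-0.20) = 0.4800
  C_23 = −[(0.60)(-0.20) − (-0.30)(-0.20)] = 0.1800
  C_31 = (-0.30)(-0.15) − (0.00)(0.80) = 0.0450
  C_32 = −[(0.60)(-0.15) − (0.00)(-0.20)] = 0.0900
  C_33 = (0.60)(0.80) − (-0.30)(-0.20) = 0.4200
det(I−A) = Σ_j (I−A)_1j·C_1j = (0.60)(0.6100) + (-0.30)(0.1900) + (0.00)(0.2000) = 0.3090
adj(I−A) = Cᵀ =
  [ 0.6100   0.2400   0.0450]
  [ 0.1900   0.4800   0.0900]
  [ 0.2000   0.1800   0.4200]
(I − A)⁻¹ = adj(I−A) / det(I−A) ≈
  [   1.9741     0.7767     0.1456]
  [   0.6149     1.5534     0.2913]
  [   0.6472     0.5825     1.3592]
First solve x = (I − A)⁻¹ d = adj(I−A)·d / det(I−A); in particular x_R = (0.6100·220 + 0.2400·300 + 0.0450·740) / 0.3090 = 239.50 / 0.3090 ≈ 775.081.
Intermediate flow from T to R: z_TR = a_TR · x_R = 0.20 × 239.50 / 0.3090 = 47.90 / 0.3090 ≈ 155.0.

z_TR = 155.0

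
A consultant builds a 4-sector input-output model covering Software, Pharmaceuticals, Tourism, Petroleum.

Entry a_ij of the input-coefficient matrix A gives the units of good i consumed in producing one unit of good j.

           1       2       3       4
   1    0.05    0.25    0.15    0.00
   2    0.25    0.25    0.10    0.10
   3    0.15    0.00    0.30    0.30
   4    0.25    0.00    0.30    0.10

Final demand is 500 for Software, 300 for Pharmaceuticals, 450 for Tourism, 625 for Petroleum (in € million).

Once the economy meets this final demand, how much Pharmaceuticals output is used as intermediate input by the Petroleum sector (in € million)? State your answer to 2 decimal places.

z_24 = 149.61

I − A =
  [   0.95    -0.25    -0.15     0.00]
  [  -0.25     0.75    -0.10    -0.10]
  [  -0.15     0.00     0.70    -0.30]
  [  -0.25     0.00    -0.30     0.90]
Compute the cofactors C_ij = (−1)^(i+j)·(3×3 minor ij) of I−A; the adjugate is their transpose:
adj(I−A) = Cᵀ =
  [ 0.405000   0.135000   0.131250   0.058750]
  [ 0.178000   0.481500   0.151500   0.104000]
  [ 0.157500   0.052500   0.578750   0.198750]
  [ 0.165000   0.055000   0.229375   0.434375]
det(I−A) = Σ_j (I−A)_1j·C_1j = (0.95)(0.405000) + (-0.25)(0.178000) + (-0.15)(0.157500) + (0.00)(0.165000) = 0.316625
(I − A)⁻¹ = adj(I−A) / det(I−A) ≈
  [   1.2791     0.4264     0.4145     0.1856]
  [   0.5622     1.5207     0.4785     0.3285]
  [   0.4974     0.1658     1.8279     0.6277]
  [   0.5211     0.1737     0.7244     1.3719]
First solve x = (I − A)⁻¹ d = adj(I−A)·d / det(I−A); in particular x_4 = (0.165000·500 + 0.055000·300 + 0.229375·450 + 0.434375·625) / 0.316625 = 473.703125 / 0.316625 ≈ 1496.1015.
Intermediate flow from 2 to 4: z_24 = a_24 · x_4 = 0.10 × 473.703125 / 0.316625 = 47.3703125 / 0.316625 ≈ 149.61.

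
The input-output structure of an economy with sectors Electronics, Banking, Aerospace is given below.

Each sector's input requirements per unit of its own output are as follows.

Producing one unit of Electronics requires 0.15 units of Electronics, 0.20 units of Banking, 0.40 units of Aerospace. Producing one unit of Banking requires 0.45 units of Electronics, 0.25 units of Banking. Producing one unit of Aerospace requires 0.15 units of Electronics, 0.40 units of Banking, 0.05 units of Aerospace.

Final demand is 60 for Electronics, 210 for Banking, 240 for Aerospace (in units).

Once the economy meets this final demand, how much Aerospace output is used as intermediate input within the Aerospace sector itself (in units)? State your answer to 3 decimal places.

I − A =
  [   0.85    -0.45    -0.15]
  [  -0.20     0.75    -0.40]
  [  -0.40     0.00     0.95]
Cofactors of I−A, C_ij = (−1)^(i+j)·(minor ij) (rows/columns in the sector order above):
  C_11 = (0.75)(0.95) − (-0.40)(0.00) = 0.7125
  C_12 = −[(-0.20)(0.95) − (-0.40)(-0.40)] = 0.3500
  C_13 = (-0.20)(0.00) − (0.75)(-0.40) = 0.3000
  C_21 = −[(-0.45)(0.95) − (-0.15)(0.00)] = 0.4275
  C_22 = (0.85)(0.95) − (-0.15)(-0.40) = 0.7475
  C_23 = −[(0.85)(0.00) − (-0.45)(-0.40)] = 0.1800
  C_31 = (-0.45)(-0.40) − (-0.15)(0.75) = 0.2925
  C_32 = −[(0.85)(-0.40) − (-0.15)(-0.20)] = 0.3700
  C_33 = (0.85)(0.75) − (-0.45)(-0.20) = 0.5475
det(I−A) = Σ_j (I−A)_1j·C_1j = (0.85)(0.7125) + (-0.45)(0.3500) + (-0.15)(0.3000) = 0.403125
adj(I−A) = Cᵀ =
  [ 0.7125   0.4275   0.2925]
  [ 0.3500   0.7475   0.3700]
  [ 0.3000   0.1800   0.5475]
(I − A)⁻¹ = adj(I−A) / det(I−A) ≈
  [   1.7674     1.0605     0.7256]
  [   0.8682     1.8543     0.9178]
  [   0.7442     0.4465     1.3581]
First solve x = (I − A)⁻¹ d = adj(I−A)·d / det(I−A); in particular x_A = (0.3000·60 + 0.1800·210 + 0.5475·240) / 0.403125 = 187.20 / 0.403125 ≈ 464.37209.
Intermediate flow from A to A: z_AA = a_AA · x_A = 0.05 × 187.20 / 0.403125 = 9.36 / 0.403125 ≈ 23.219.

z_AA = 23.219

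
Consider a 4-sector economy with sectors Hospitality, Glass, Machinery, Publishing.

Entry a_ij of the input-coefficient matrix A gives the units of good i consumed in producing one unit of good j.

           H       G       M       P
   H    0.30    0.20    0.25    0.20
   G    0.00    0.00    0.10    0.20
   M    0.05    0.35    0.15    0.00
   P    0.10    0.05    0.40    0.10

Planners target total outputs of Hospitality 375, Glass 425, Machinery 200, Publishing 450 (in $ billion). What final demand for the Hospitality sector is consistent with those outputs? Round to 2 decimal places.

d_H = 37.50

I − A =
  [   0.70    -0.20    -0.25    -0.20]
  [   0.00     1.00    -0.10    -0.20]
  [  -0.05    -0.35     0.85     0.00]
  [  -0.10    -0.05    -0.40     0.90]
d = (I − A) x:
  d_H = (+0.70)·375 + (-0.20)·425 + (-0.25)·200 + (-0.20)·450 = 37.50
  d_G = (+0.00)·375 + (+1.00)·425 + (-0.10)·200 + (-0.20)·450 = 315.00
  d_M = (-0.05)·375 + (-0.35)·425 + (+0.85)·200 + (+0.00)·450 = 2.50
  d_P = (-0.10)·375 + (-0.05)·425 + (-0.40)·200 + (+0.90)·450 = 266.25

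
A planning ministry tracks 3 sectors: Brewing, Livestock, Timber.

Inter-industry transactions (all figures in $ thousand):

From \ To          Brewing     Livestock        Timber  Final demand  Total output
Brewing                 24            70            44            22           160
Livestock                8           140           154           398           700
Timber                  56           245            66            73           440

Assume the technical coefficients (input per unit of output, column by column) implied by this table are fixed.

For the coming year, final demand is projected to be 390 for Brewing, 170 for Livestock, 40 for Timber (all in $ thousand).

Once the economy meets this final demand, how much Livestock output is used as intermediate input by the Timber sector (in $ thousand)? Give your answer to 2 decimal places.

z_LT = 163.33

Technical coefficients a_ij = z_ij / X_j:
  a_BB = 24/160 = 0.15, a_LB = 8/160 = 0.05, a_TB = 56/160 = 0.35
  a_BL = 70/700 = 0.10, a_LL = 140/700 = 0.20, a_TL = 245/700 = 0.35
  a_BT = 44/440 = 0.10, a_LT = 154/440 = 0.35, a_TT = 66/440 = 0.15
I − A =
  [   0.85    -0.10    -0.10]
  [  -0.05     0.80    -0.35]
  [  -0.35    -0.35     0.85]
Cofactors of I−A, C_ij = (−1)^(i+j)·(minor ij) (rows/columns in the sector order above):
  C_11 = (0.80)(0.85) − (-0.35)(-0.35) = 0.5575
  C_12 = −[(-0.05)(0.85) − (-0.35)(-0.35)] = 0.1650
  C_13 = (-0.05)(-0.35) − (0.80)(-0.35) = 0.2975
  C_21 = −[(-0.10)(0.85) − (-0.10)(-0.35)] = 0.1200
  C_22 = (0.85)(0.85) − (-0.10)(-0.35) = 0.6875
  C_23 = −[(0.85)(-0.35) − (-0.10)(-0.35)] = 0.3325
  C_31 = (-0.10)(-0.35) − (-0.10)(0.80) = 0.1150
  C_32 = −[(0.85)(-0.35) − (-0.10)(-0.05)] = 0.3025
  C_33 = (0.85)(0.80) − (-0.10)(-0.05) = 0.6750
det(I−A) = Σ_j (I−A)_1j·C_1j = (0.85)(0.5575) + (-0.10)(0.1650) + (-0.10)(0.2975) = 0.427625
adj(I−A) = Cᵀ =
  [ 0.5575   0.1200   0.1150]
  [ 0.1650   0.6875   0.3025]
  [ 0.2975   0.3325   0.6750]
(I − A)⁻¹ = adj(I−A) / det(I−A) ≈
  [   1.3037     0.2806     0.2689]
  [   0.3859     1.6077     0.7074]
  [   0.6957     0.7776     1.5785]
First solve x = (I − A)⁻¹ d = adj(I−A)·d / det(I−A); in particular x_T = (0.2975·390 + 0.3325·170 + 0.6750·40) / 0.427625 = 199.55 / 0.427625 ≈ 466.6472.
Intermediate flow from L to T: z_LT = a_LT · x_T = 0.35 × 199.55 / 0.427625 = 69.8425 / 0.427625 ≈ 163.33.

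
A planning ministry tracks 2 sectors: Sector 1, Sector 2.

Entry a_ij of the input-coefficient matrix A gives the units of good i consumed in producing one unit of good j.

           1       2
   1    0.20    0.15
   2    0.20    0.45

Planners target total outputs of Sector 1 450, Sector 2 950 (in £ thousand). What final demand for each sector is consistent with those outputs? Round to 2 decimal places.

I − A =
  [   0.80    -0.15]
  [  -0.20     0.55]
d = (I − A) x:
  d_1 = (+0.80)·450 + (-0.15)·950 = 217.50
  d_2 = (-0.20)·450 + (+0.55)·950 = 432.50

d_1 = 217.50, d_2 = 432.50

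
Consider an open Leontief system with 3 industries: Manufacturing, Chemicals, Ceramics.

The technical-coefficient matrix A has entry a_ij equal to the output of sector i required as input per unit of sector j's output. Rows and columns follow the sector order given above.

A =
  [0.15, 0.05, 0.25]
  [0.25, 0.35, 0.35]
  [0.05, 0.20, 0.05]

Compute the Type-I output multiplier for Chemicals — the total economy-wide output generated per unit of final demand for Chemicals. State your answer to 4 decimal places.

I − A =
  [   0.85    -0.05    -0.25]
  [  -0.25     0.65    -0.35]
  [  -0.05    -0.20     0.95]
Cofactors of I−A, C_ij = (−1)^(i+j)·(minor ij) (rows/columns in the sector order above):
  C_11 = (0.65)(0.95) − (-0.35)(-0.20) = 0.5475
  C_12 = −[(-0.25)(0.95) − (-0.35)(-0.05)] = 0.2550
  C_13 = (-0.25)(-0.20) − (0.65)(-0.05) = 0.0825
  C_21 = −[(-0.05)(0.95) − (-0.25)(-0.20)] = 0.0975
  C_22 = (0.85)(0.95) − (-0.25)(-0.05) = 0.7950
  C_23 = −[(0.85)(-0.20) − (-0.05)(-0.05)] = 0.1725
  C_31 = (-0.05)(-0.35) − (-0.25)(0.65) = 0.1800
  C_32 = −[(0.85)(-0.35) − (-0.25)(-0.25)] = 0.3600
  C_33 = (0.85)(0.65) − (-0.05)(-0.25) = 0.5400
det(I−A) = Σ_j (I−A)_1j·C_1j = (0.85)(0.5475) + (-0.05)(0.2550) + (-0.25)(0.0825) = 0.4320
adj(I−A) = Cᵀ =
  [ 0.5475   0.0975   0.1800]
  [ 0.2550   0.7950   0.3600]
  [ 0.0825   0.1725   0.5400]
(I − A)⁻¹ = adj(I−A) / det(I−A) ≈
  [   1.26736     0.22569     0.41667]
  [   0.59028     1.84028     0.83333]
  [   0.19097     0.39931     1.25000]
The output multiplier for sector j is the column-j sum of the Leontief inverse (I − A)⁻¹ = adj(I−A) / det(I−A).
Column 2 of adj(I−A): (0.0975, 0.7950, 0.1725); det(I−A) = 0.4320.
m_2 = (0.0975 + 0.7950 + 0.1725) / 0.4320 = 1.065 / 0.4320 ≈ 2.4653.

m_2 = 2.4653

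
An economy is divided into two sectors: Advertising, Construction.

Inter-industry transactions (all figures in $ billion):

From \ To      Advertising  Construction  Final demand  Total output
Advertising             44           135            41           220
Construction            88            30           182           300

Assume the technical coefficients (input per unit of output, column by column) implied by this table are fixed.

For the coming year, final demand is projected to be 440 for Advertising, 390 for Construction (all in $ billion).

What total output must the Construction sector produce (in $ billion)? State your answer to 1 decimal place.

x_C = 903.7

Technical coefficients a_ij = z_ij / X_j:
  a_AA = 44/220 = 0.20, a_CA = 88/220 = 0.40
  a_AC = 135/300 = 0.45, a_CC = 30/300 = 0.10
I − A =
  [   0.80    -0.45]
  [  -0.40     0.90]
det(I−A) = (0.80)(0.90) − (-0.45)(-0.40) = 0.5400
adj(I−A) = [[0.90, 0.45], [0.40, 0.80]]
(I − A)⁻¹ = adj(I−A) / det(I−A) ≈
  [   1.6667     0.8333]
  [   0.7407     1.4815]
x = (I − A)⁻¹ d = adj(I−A)·d / det(I−A), with det(I−A) = 0.5400:
  x_A = (0.90·440 + 0.45·390) / 0.5400 = 571.50 / 0.5400 ≈ 1058.3
  x_C = (0.40·440 + 0.80·390) / 0.5400 = 488.00 / 0.5400 ≈ 903.7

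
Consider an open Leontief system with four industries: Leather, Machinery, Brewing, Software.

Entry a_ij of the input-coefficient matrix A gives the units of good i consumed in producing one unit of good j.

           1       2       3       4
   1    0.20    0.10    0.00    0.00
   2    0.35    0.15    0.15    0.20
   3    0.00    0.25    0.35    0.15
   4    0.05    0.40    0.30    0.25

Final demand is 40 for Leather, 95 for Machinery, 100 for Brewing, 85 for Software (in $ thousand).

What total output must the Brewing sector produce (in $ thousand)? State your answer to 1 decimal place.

I − A =
  [   0.80    -0.10     0.00     0.00]
  [  -0.35     0.85    -0.15    -0.20]
  [   0.00    -0.25     0.65    -0.15]
  [  -0.05    -0.40    -0.30     0.75]
Compute the cofactors C_ij = (−1)^(i+j)·(3×3 minor ij) of I−A; the adjugate is their transpose:
adj(I−A) = Cᵀ =
  [ 0.27200   0.04425   0.01725   0.01525]
  [ 0.16250   0.35400   0.13800   0.12200]
  [ 0.09550   0.19875   0.41875   0.13675]
  [ 0.14300   0.27125   0.24225   0.38925]
det(I−A) = Σ_j (I−A)_1j·C_1j = (0.80)(0.27200) + (-0.10)(0.16250) + (0.00)(0.09550) + (0.00)(0.14300) = 0.20135
(I − A)⁻¹ = adj(I−A) / det(I−A) ≈
  [   1.3509     0.2198     0.0857     0.0757]
  [   0.8071     1.7581     0.6854     0.6059]
  [   0.4743     0.9871     2.0797     0.6792]
  [   0.7102     1.3472     1.2031     1.9332]
x = (I − A)⁻¹ d = adj(I−A)·d / det(I−A), with det(I−A) = 0.20135:
  x_1 = (0.27200·40 + 0.04425·95 + 0.01725·100 + 0.01525·85) / 0.20135 = 18.105 / 0.20135 ≈ 89.9
  x_2 = (0.16250·40 + 0.35400·95 + 0.13800·100 + 0.12200·85) / 0.20135 = 64.30 / 0.20135 ≈ 319.3
  x_3 = (0.09550·40 + 0.19875·95 + 0.41875·100 + 0.13675·85) / 0.20135 = 76.20 / 0.20135 ≈ 378.4
  x_4 = (0.14300·40 + 0.27125·95 + 0.24225·100 + 0.38925·85) / 0.20135 = 88.80 / 0.20135 ≈ 441.0

x_3 = 378.4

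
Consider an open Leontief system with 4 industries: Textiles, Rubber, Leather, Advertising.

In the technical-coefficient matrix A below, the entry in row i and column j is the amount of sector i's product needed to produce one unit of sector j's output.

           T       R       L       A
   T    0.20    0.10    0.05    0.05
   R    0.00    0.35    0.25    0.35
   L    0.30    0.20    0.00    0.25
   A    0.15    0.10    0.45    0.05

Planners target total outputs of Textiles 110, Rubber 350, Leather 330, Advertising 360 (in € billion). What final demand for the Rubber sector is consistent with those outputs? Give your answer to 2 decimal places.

I − A =
  [   0.80    -0.10    -0.05    -0.05]
  [   0.00     0.65    -0.25    -0.35]
  [  -0.30    -0.20     1.00    -0.25]
  [  -0.15    -0.10    -0.45     0.95]
d = (I − A) x:
  d_T = (+0.80)·110 + (-0.10)·350 + (-0.05)·330 + (-0.05)·360 = 18.50
  d_R = (+0.00)·110 + (+0.65)·350 + (-0.25)·330 + (-0.35)·360 = 19.00
  d_L = (-0.30)·110 + (-0.20)·350 + (+1.00)·330 + (-0.25)·360 = 137.00
  d_A = (-0.15)·110 + (-0.10)·350 + (-0.45)·330 + (+0.95)·360 = 142.00

d_R = 19.00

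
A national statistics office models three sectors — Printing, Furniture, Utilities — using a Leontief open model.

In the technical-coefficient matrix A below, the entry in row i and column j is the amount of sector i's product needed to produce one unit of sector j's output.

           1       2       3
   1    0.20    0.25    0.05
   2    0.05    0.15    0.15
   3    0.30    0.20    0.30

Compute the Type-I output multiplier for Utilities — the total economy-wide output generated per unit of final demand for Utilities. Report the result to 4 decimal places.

I − A =
  [   0.80    -0.25    -0.05]
  [  -0.05     0.85    -0.15]
  [  -0.30    -0.20     0.70]
Cofactors of I−A, C_ij = (−1)^(i+j)·(minor ij) (rows/columns in the sector order above):
  C_11 = (0.85)(0.70) − (-0.15)(-0.20) = 0.5650
  C_12 = −[(-0.05)(0.70) − (-0.15)(-0.30)] = 0.0800
  C_13 = (-0.05)(-0.20) − (0.85)(-0.30) = 0.2650
  C_21 = −[(-0.25)(0.70) − (-0.05)(-0.20)] = 0.1850
  C_22 = (0.80)(0.70) − (-0.05)(-0.30) = 0.5450
  C_23 = −[(0.80)(-0.20) − (-0.25)(-0.30)] = 0.2350
  C_31 = (-0.25)(-0.15) − (-0.05)(0.85) = 0.0800
  C_32 = −[(0.80)(-0.15) − (-0.05)(-0.05)] = 0.1225
  C_33 = (0.80)(0.85) − (-0.25)(-0.05) = 0.6675
det(I−A) = Σ_j (I−A)_1j·C_1j = (0.80)(0.5650) + (-0.25)(0.0800) + (-0.05)(0.2650) = 0.41875
adj(I−A) = Cᵀ =
  [ 0.5650   0.1850   0.0800]
  [ 0.0800   0.5450   0.1225]
  [ 0.2650   0.2350   0.6675]
(I − A)⁻¹ = adj(I−A) / det(I−A) ≈
  [   1.34925     0.44179     0.19104]
  [   0.19104     1.30149     0.29254]
  [   0.63284     0.56119     1.59403]
The output multiplier for sector j is the column-j sum of the Leontief inverse (I − A)⁻¹ = adj(I−A) / det(I−A).
Column 3 of adj(I−A): (0.0800, 0.1225, 0.6675); det(I−A) = 0.41875.
m_3 = (0.0800 + 0.1225 + 0.6675) / 0.41875 = 0.87 / 0.41875 ≈ 2.0776.

m_3 = 2.0776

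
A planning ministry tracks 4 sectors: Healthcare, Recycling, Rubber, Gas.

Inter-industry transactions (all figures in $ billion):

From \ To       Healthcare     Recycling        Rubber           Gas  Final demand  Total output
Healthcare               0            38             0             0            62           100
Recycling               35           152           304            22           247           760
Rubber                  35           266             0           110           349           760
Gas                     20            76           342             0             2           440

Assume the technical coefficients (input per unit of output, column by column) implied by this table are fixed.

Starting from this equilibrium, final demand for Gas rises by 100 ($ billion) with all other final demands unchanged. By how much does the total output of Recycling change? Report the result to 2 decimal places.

Δx_2 = 28.70

Technical coefficients a_ij = z_ij / X_j:
  a_11 = 0/100 = 0.00, a_21 = 35/100 = 0.35, a_31 = 35/100 = 0.35, a_41 = 20/100 = 0.20
  a_12 = 38/760 = 0.05, a_22 = 152/760 = 0.20, a_32 = 266/760 = 0.35, a_42 = 76/760 = 0.10
  a_13 = 0/760 = 0.00, a_23 = 304/760 = 0.40, a_33 = 0/760 = 0.00, a_43 = 342/760 = 0.45
  a_14 = 0/440 = 0.00, a_24 = 22/440 = 0.05, a_34 = 110/440 = 0.25, a_44 = 0/440 = 0.00
I − A =
  [   1.00    -0.05     0.00     0.00]
  [  -0.35     0.80    -0.40    -0.05]
  [  -0.35    -0.35     1.00    -0.25]
  [  -0.20    -0.10    -0.45     1.00]
Compute the cofactors C_ij = (−1)^(i+j)·(3×3 minor ij) of I−A; the adjugate is their transpose:
adj(I−A) = Cᵀ =
  [ 0.547125   0.044375   0.021125   0.007500]
  [ 0.488500   0.887500   0.422500   0.150000]
  [ 0.453000   0.395000   0.777000   0.214000]
  [ 0.362125   0.275375   0.396125   0.635500]
det(I−A) = Σ_j (I−A)_1j·C_1j = (1.00)(0.547125) + (-0.05)(0.488500) + (0.00)(0.453000) + (0.00)(0.362125) = 0.5227
(I − A)⁻¹ = adj(I−A) / det(I−A) ≈
  [   1.0467     0.0849     0.0404     0.0143]
  [   0.9346     1.6979     0.8083     0.2870]
  [   0.8667     0.7557     1.4865     0.4094]
  [   0.6928     0.5268     0.7578     1.2158]
Δx = (I − A)⁻¹ Δd with Δd having +100 in the Gas component and 0 elsewhere.
So Δx_2 = L_24 · (+100), where L_24 = adj(I−A)_24 / det(I−A) = 0.150000 / 0.5227.
Δx_2 = 0.150000 × (+100) / 0.5227 = 15.00 / 0.5227 ≈ 28.70.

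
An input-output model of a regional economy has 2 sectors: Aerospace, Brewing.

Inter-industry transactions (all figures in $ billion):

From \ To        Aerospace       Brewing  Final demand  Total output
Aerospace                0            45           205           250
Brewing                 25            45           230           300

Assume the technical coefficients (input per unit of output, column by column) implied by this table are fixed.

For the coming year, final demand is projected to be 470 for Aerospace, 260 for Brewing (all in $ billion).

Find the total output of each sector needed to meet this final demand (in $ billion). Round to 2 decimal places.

Technical coefficients a_ij = z_ij / X_j:
  a_11 = 0/250 = 0.00, a_21 = 25/250 = 0.10
  a_12 = 45/300 = 0.15, a_22 = 45/300 = 0.15
I − A =
  [   1.00    -0.15]
  [  -0.10     0.85]
det(I−A) = (1.00)(0.85) − (-0.15)(-0.10) = 0.8350
adj(I−A) = [[0.85, 0.15], [0.10, 1.00]]
(I − A)⁻¹ = adj(I−A) / det(I−A) ≈
  [   1.0180     0.1796]
  [   0.1198     1.1976]
x = (I − A)⁻¹ d = adj(I−A)·d / det(I−A), with det(I−A) = 0.8350:
  x_1 = (0.85·470 + 0.15·260) / 0.8350 = 438.50 / 0.8350 ≈ 525.15
  x_2 = (0.10·470 + 1.00·260) / 0.8350 = 307.00 / 0.8350 ≈ 367.66

x_1 = 525.15, x_2 = 367.66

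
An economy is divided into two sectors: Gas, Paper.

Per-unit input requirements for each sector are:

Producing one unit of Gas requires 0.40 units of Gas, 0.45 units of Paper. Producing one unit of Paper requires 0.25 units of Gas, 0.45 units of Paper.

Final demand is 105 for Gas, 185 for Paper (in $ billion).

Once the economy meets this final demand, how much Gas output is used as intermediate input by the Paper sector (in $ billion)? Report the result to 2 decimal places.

z_12 = 181.90

I − A =
  [   0.60    -0.25]
  [  -0.45     0.55]
det(I−A) = (0.60)(0.55) − (-0.25)(-0.45) = 0.2175
adj(I−A) = [[0.55, 0.25], [0.45, 0.60]]
(I − A)⁻¹ = adj(I−A) / det(I−A) ≈
  [   2.5287     1.1494]
  [   2.0690     2.7586]
First solve x = (I − A)⁻¹ d = adj(I−A)·d / det(I−A); in particular x_2 = (0.45·105 + 0.60·185) / 0.2175 = 158.25 / 0.2175 ≈ 727.5862.
Intermediate flow from 1 to 2: z_12 = a_12 · x_2 = 0.25 × 158.25 / 0.2175 = 39.5625 / 0.2175 ≈ 181.90.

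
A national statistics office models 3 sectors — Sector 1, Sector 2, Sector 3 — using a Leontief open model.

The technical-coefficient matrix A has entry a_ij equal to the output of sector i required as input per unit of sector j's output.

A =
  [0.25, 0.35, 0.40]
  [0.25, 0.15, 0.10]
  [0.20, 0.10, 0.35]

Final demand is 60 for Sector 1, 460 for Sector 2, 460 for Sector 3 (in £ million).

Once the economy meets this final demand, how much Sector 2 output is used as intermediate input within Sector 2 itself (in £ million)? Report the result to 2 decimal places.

I − A =
  [   0.75    -0.35    -0.40]
  [  -0.25     0.85    -0.10]
  [  -0.20    -0.10     0.65]
Cofactors of I−A, C_ij = (−1)^(i+j)·(minor ij) (rows/columns in the sector order above):
  C_11 = (0.85)(0.65) − (-0.10)(-0.10) = 0.5425
  C_12 = −[(-0.25)(0.65) − (-0.10)(-0.20)] = 0.1825
  C_13 = (-0.25)(-0.10) − (0.85)(-0.20) = 0.1950
  C_21 = −[(-0.35)(0.65) − (-0.40)(-0.10)] = 0.2675
  C_22 = (0.75)(0.65) − (-0.40)(-0.20) = 0.4075
  C_23 = −[(0.75)(-0.10) − (-0.35)(-0.20)] = 0.1450
  C_31 = (-0.35)(-0.10) − (-0.40)(0.85) = 0.3750
  C_32 = −[(0.75)(-0.10) − (-0.40)(-0.25)] = 0.1750
  C_33 = (0.75)(0.85) − (-0.35)(-0.25) = 0.5500
det(I−A) = Σ_j (I−A)_1j·C_1j = (0.75)(0.5425) + (-0.35)(0.1825) + (-0.40)(0.1950) = 0.2650
adj(I−A) = Cᵀ =
  [ 0.5425   0.2675   0.3750]
  [ 0.1825   0.4075   0.1750]
  [ 0.1950   0.1450   0.5500]
(I − A)⁻¹ = adj(I−A) / det(I−A) ≈
  [   2.0472     1.0094     1.4151]
  [   0.6887     1.5377     0.6604]
  [   0.7358     0.5472     2.0755]
First solve x = (I − A)⁻¹ d = adj(I−A)·d / det(I−A); in particular x_2 = (0.1825·60 + 0.4075·460 + 0.1750·460) / 0.2650 = 278.90 / 0.2650 ≈ 1052.4528.
Intermediate flow from 2 to 2: z_22 = a_22 · x_2 = 0.15 × 278.90 / 0.2650 = 41.835 / 0.2650 ≈ 157.87.

z_22 = 157.87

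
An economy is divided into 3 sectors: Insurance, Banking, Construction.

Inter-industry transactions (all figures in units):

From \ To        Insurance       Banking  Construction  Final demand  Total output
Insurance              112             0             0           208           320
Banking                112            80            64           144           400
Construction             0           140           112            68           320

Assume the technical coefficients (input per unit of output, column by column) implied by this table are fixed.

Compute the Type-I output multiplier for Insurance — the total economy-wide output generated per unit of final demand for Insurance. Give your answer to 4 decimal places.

m_1 = 2.7350

Technical coefficients a_ij = z_ij / X_j:
  a_11 = 112/320 = 0.35, a_21 = 112/320 = 0.35, a_31 = 0/320 = 0.00
  a_12 = 0/400 = 0.00, a_22 = 80/400 = 0.20, a_32 = 140/400 = 0.35
  a_13 = 0/320 = 0.00, a_23 = 64/320 = 0.20, a_33 = 112/320 = 0.35
I − A =
  [   0.65     0.00     0.00]
  [  -0.35     0.80    -0.20]
  [   0.00    -0.35     0.65]
Cofactors of I−A, C_ij = (−1)^(i+j)·(minor ij) (rows/columns in the sector order above):
  C_11 = (0.80)(0.65) − (-0.20)(-0.35) = 0.4500
  C_12 = −[(-0.35)(0.65) − (-0.20)(0.00)] = 0.2275
  C_13 = (-0.35)(-0.35) − (0.80)(0.00) = 0.1225
  C_21 = −[(0.00)(0.65) − (0.00)(-0.35)] = 0.0000
  C_22 = (0.65)(0.65) − (0.00)(0.00) = 0.4225
  C_23 = −[(0.65)(-0.35) − (0.00)(0.00)] = 0.2275
  C_31 = (0.00)(-0.20) − (0.00)(0.80) = 0.0000
  C_32 = −[(0.65)(-0.20) − (0.00)(-0.35)] = 0.1300
  C_33 = (0.65)(0.80) − (0.00)(-0.35) = 0.5200
det(I−A) = Σ_j (I−A)_1j·C_1j = (0.65)(0.4500) + (0.00)(0.2275) + (0.00)(0.1225) = 0.2925
adj(I−A) = Cᵀ =
  [ 0.4500   0.0000   0.0000]
  [ 0.2275   0.4225   0.1300]
  [ 0.1225   0.2275   0.5200]
(I − A)⁻¹ = adj(I−A) / det(I−A) ≈
  [   1.53846     0.00000     0.00000]
  [   0.77778     1.44444     0.44444]
  [   0.41880     0.77778     1.77778]
The output multiplier for sector j is the column-j sum of the Leontief inverse (I − A)⁻¹ = adj(I−A) / det(I−A).
Column 1 of adj(I−A): (0.4500, 0.2275, 0.1225); det(I−A) = 0.2925.
m_1 = (0.4500 + 0.2275 + 0.1225) / 0.2925 = 0.80 / 0.2925 ≈ 2.7350.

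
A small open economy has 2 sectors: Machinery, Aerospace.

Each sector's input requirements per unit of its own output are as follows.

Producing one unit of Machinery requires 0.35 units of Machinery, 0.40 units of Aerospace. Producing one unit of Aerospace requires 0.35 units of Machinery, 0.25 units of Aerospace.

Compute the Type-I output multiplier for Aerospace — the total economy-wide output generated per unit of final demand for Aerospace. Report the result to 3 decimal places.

I − A =
  [   0.65    -0.35]
  [  -0.40     0.75]
det(I−A) = (0.65)(0.75) − (-0.35)(-0.40) = 0.3475
adj(I−A) = [[0.75, 0.35], [0.40, 0.65]]
(I − A)⁻¹ = adj(I−A) / det(I−A) ≈
  [   2.1583     1.0072]
  [   1.1511     1.8705]
The output multiplier for sector j is the column-j sum of the Leontief inverse (I − A)⁻¹ = adj(I−A) / det(I−A).
Column A of adj(I−A): (0.35, 0.65); det(I−A) = 0.3475.
m_A = (0.35 + 0.65) / 0.3475 = 1.00 / 0.3475 ≈ 2.878.

m_A = 2.878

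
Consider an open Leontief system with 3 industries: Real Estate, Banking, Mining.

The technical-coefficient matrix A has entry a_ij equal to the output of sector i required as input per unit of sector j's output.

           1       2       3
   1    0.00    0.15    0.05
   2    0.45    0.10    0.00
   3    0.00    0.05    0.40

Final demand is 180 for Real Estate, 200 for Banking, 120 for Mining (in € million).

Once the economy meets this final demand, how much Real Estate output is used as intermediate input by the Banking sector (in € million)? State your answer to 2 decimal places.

z_12 = 51.56

I − A =
  [   1.00    -0.15    -0.05]
  [  -0.45     0.90     0.00]
  [   0.00    -0.05     0.60]
Cofactors of I−A, C_ij = (−1)^(i+j)·(minor ij) (rows/columns in the sector order above):
  C_11 = (0.90)(0.60) − (0.00)(-0.05) = 0.5400
  C_12 = −[(-0.45)(0.60) − (0.00)(0.00)] = 0.2700
  C_13 = (-0.45)(-0.05) − (0.90)(0.00) = 0.0225
  C_21 = −[(-0.15)(0.60) − (-0.05)(-0.05)] = 0.0925
  C_22 = (1.00)(0.60) − (-0.05)(0.00) = 0.6000
  C_23 = −[(1.00)(-0.05) − (-0.15)(0.00)] = 0.0500
  C_31 = (-0.15)(0.00) − (-0.05)(0.90) = 0.0450
  C_32 = −[(1.00)(0.00) − (-0.05)(-0.45)] = 0.0225
  C_33 = (1.00)(0.90) − (-0.15)(-0.45) = 0.8325
det(I−A) = Σ_j (I−A)_1j·C_1j = (1.00)(0.5400) + (-0.15)(0.2700) + (-0.05)(0.0225) = 0.498375
adj(I−A) = Cᵀ =
  [ 0.5400   0.0925   0.0450]
  [ 0.2700   0.6000   0.0225]
  [ 0.0225   0.0500   0.8325]
(I − A)⁻¹ = adj(I−A) / det(I−A) ≈
  [   1.0835     0.1856     0.0903]
  [   0.5418     1.2039     0.0451]
  [   0.0451     0.1003     1.6704]
First solve x = (I − A)⁻¹ d = adj(I−A)·d / det(I−A); in particular x_2 = (0.2700·180 + 0.6000·200 + 0.0225·120) / 0.498375 = 171.30 / 0.498375 ≈ 343.7171.
Intermediate flow from 1 to 2: z_12 = a_12 · x_2 = 0.15 × 171.30 / 0.498375 = 25.695 / 0.498375 ≈ 51.56.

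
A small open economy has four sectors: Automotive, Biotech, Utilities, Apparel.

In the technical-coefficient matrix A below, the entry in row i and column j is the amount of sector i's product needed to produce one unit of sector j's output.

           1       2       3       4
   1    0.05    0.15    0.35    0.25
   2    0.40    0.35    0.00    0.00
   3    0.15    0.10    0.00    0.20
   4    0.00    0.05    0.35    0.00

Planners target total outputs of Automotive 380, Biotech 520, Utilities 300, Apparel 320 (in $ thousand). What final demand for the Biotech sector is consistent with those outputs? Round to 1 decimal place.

I − A =
  [   0.95    -0.15    -0.35    -0.25]
  [  -0.40     0.65     0.00     0.00]
  [  -0.15    -0.10     1.00    -0.20]
  [   0.00    -0.05    -0.35     1.00]
d = (I − A) x:
  d_1 = (+0.95)·380 + (-0.15)·520 + (-0.35)·300 + (-0.25)·320 = 98.0
  d_2 = (-0.40)·380 + (+0.65)·520 + (+0.00)·300 + (+0.00)·320 = 186.0
  d_3 = (-0.15)·380 + (-0.10)·520 + (+1.00)·300 + (-0.20)·320 = 127.0
  d_4 = (+0.00)·380 + (-0.05)·520 + (-0.35)·300 + (+1.00)·320 = 189.0

d_2 = 186.0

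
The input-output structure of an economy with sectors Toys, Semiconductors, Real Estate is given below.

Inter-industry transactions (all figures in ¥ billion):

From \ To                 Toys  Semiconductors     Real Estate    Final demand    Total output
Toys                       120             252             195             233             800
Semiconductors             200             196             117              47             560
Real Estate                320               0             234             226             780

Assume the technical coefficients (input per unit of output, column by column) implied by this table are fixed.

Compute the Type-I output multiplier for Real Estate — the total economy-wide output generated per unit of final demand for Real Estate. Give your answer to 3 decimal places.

Technical coefficients a_ij = z_ij / X_j:
  a_11 = 120/800 = 0.15, a_21 = 200/800 = 0.25, a_31 = 320/800 = 0.40
  a_12 = 252/560 = 0.45, a_22 = 196/560 = 0.35, a_32 = 0/560 = 0.00
  a_13 = 195/780 = 0.25, a_23 = 117/780 = 0.15, a_33 = 234/780 = 0.30
I − A =
  [   0.85    -0.45    -0.25]
  [  -0.25     0.65    -0.15]
  [  -0.40     0.00     0.70]
Cofactors of I−A, C_ij = (−1)^(i+j)·(minor ij) (rows/columns in the sector order above):
  C_11 = (0.65)(0.70) − (-0.15)(0.00) = 0.4550
  C_12 = −[(-0.25)(0.70) − (-0.15)(-0.40)] = 0.2350
  C_13 = (-0.25)(0.00) − (0.65)(-0.40) = 0.2600
  C_21 = −[(-0.45)(0.70) − (-0.25)(0.00)] = 0.3150
  C_22 = (0.85)(0.70) − (-0.25)(-0.40) = 0.4950
  C_23 = −[(0.85)(0.00) − (-0.45)(-0.40)] = 0.1800
  C_31 = (-0.45)(-0.15) − (-0.25)(0.65) = 0.2300
  C_32 = −[(0.85)(-0.15) − (-0.25)(-0.25)] = 0.1900
  C_33 = (0.85)(0.65) − (-0.45)(-0.25) = 0.4400
det(I−A) = Σ_j (I−A)_1j·C_1j = (0.85)(0.4550) + (-0.45)(0.2350) + (-0.25)(0.2600) = 0.2160
adj(I−A) = Cᵀ =
  [ 0.4550   0.3150   0.2300]
  [ 0.2350   0.4950   0.1900]
  [ 0.2600   0.1800   0.4400]
(I − A)⁻¹ = adj(I−A) / det(I−A) ≈
  [   2.1065     1.4583     1.0648]
  [   1.0880     2.2917     0.8796]
  [   1.2037     0.8333     2.0370]
The output multiplier for sector j is the column-j sum of the Leontief inverse (I − A)⁻¹ = adj(I−A) / det(I−A).
Column 3 of adj(I−A): (0.2300, 0.1900, 0.4400); det(I−A) = 0.2160.
m_3 = (0.2300 + 0.1900 + 0.4400) / 0.2160 = 0.86 / 0.2160 ≈ 3.981.

m_3 = 3.981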